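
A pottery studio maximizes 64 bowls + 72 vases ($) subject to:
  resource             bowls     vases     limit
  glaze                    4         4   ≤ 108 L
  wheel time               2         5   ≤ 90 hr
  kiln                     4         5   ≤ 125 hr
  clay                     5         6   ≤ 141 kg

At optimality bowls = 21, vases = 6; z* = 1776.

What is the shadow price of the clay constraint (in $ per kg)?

8

Binding: glaze and clay. Non-binding: wheel time (18 unused), kiln (11 unused).
By complementary slackness, y = 0 for the non-binding constraints.
The binding rows give the dual system: 4·y_glaze + 5·y_clay = 64 and 4·y_glaze + 6·y_clay = 72.
Solving: y_glaze = 6, y_clay = 8.
Shadow price of clay = 8.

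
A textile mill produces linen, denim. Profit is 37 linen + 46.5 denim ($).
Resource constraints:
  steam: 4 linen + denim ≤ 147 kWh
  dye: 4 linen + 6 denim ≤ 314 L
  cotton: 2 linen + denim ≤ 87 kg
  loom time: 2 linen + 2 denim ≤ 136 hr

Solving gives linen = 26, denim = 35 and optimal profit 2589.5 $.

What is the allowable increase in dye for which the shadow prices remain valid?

Binding constraints: dye, cotton. The basis is B = [[4,6],[2,1]] with det -8.
Per unit increase in dye, x* moves by d = (-0.125, 0.25).
The basis stays optimal until loom time becomes binding; allowable increase = 56 L.

56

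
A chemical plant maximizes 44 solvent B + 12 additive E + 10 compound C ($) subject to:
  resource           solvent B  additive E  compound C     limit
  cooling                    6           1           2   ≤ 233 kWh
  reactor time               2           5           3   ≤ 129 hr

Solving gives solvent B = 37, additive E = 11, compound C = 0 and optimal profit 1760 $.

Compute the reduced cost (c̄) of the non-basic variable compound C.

-7

At the optimum: cooling uses 233 of 233 (binding); reactor time uses 129 of 129 (binding).
From A_Bᵀ y = c: 6·y_cooling + 2·y_reactor time = 44; 1·y_cooling + 5·y_reactor time = 12.
This yields shadow prices y_cooling = 7, y_reactor time = 1.
Reduced cost of compound C: c₃ − yᵀa₃ = 10 − (7·2 + 1·3) = 10 − 17 = -7.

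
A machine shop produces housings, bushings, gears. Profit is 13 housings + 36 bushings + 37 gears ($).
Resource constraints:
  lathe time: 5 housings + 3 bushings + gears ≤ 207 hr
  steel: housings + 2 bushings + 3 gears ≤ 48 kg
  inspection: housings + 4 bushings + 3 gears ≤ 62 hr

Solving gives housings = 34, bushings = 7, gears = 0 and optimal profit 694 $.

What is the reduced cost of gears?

Binding: steel and inspection. Non-binding: lathe time (16 unused).
Since lathe time is not tight, its dual is 0.
Dual feasibility on the basic columns requires 1·y_steel + 1·y_inspection = 13, 2·y_steel + 4·y_inspection = 36.
Solving: y_steel = 8, y_inspection = 5.
Reduced cost of gears: c₃ − yᵀa₃ = 37 − (8·3 + 5·3) = 37 − 39 = -2.

-2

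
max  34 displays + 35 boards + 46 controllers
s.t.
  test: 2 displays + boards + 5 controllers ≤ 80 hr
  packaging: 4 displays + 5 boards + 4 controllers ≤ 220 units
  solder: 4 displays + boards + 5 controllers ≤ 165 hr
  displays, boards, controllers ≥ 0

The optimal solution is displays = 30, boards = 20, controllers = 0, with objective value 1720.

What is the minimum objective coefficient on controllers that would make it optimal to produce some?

Binding: test and packaging. Non-binding: solder (25 unused).
Slack constraints have shadow price 0 (complementary slackness).
Dual feasibility on the basic columns requires 2·y_test + 4·y_packaging = 34, 1·y_test + 5·y_packaging = 35.
This yields shadow prices y_test = 5, y_packaging = 6.
controllers enters the basis when its profit ≥ yᵀa₃ = 5·5 + 6·4 = 49.

49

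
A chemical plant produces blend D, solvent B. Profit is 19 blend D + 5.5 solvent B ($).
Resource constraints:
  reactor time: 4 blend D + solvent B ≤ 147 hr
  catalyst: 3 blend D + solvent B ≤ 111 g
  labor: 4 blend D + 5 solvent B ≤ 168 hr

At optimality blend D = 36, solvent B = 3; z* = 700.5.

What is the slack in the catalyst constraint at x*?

0

catalyst used = 3·36 + 1·3 = 111; slack = 111 − 111 = 0.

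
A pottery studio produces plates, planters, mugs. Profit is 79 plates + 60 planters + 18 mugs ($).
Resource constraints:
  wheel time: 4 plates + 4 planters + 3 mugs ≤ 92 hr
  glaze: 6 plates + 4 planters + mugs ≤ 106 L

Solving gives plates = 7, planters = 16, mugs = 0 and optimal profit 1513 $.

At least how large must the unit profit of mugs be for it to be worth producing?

26

At the optimum: wheel time uses 92 of 92 (binding); glaze uses 106 of 106 (binding).
From A_Bᵀ y = c: 4·y_wheel time + 6·y_glaze = 79; 4·y_wheel time + 4·y_glaze = 60.
→ y_wheel time = 5.5 and y_glaze = 9.5.
mugs enters the basis when its profit ≥ yᵀa₃ = 5.5·3 + 9.5·1 = 26.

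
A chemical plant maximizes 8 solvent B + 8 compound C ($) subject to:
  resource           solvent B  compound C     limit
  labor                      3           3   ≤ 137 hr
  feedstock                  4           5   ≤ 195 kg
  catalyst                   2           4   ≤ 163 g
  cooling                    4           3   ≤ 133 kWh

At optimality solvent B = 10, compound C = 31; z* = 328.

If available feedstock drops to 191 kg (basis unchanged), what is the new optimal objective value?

Check each constraint at x*: labor 123/137 (slack 14); feedstock 195/195 (tight); catalyst 144/163 (slack 19); cooling 133/133 (tight).
Slack constraints have shadow price 0 (complementary slackness).
From A_Bᵀ y = c: 4·y_feedstock + 4·y_cooling = 8; 5·y_feedstock + 3·y_cooling = 8.
Solving: y_feedstock = 1, y_cooling = 1.
Δz = y_feedstock·Δb = 1 × (-4) = -4, so new z* = 328 − 4 = 324.

324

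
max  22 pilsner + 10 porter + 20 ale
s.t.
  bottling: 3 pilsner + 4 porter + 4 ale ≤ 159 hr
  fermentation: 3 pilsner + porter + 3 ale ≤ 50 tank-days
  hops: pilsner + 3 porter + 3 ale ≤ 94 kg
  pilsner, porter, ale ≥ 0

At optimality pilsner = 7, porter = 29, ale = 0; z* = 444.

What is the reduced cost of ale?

At the optimum: bottling uses 137 of 159 (slack = 22); fermentation uses 50 of 50 (binding); hops uses 94 of 94 (binding).
Since bottling is not tight, its dual is 0.
The binding rows give the dual system: 3·y_fermentation + 1·y_hops = 22 and 1·y_fermentation + 3·y_hops = 10.
This yields shadow prices y_fermentation = 7, y_hops = 1.
Reduced cost of ale: c₃ − yᵀa₃ = 20 − (7·3 + 1·3) = 20 − 24 = -4.

-4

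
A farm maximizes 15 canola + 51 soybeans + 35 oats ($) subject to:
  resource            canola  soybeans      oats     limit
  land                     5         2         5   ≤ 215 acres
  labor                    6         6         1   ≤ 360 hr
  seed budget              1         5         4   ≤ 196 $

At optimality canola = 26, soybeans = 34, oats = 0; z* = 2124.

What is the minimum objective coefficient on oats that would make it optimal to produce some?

Check each constraint at x*: land 198/215 (slack 17); labor 360/360 (tight); seed budget 196/196 (tight).
By complementary slackness, y = 0 for the non-binding constraint.
From A_Bᵀ y = c: 6·y_labor + 1·y_seed budget = 15; 6·y_labor + 5·y_seed budget = 51.
Solving: y_labor = 1, y_seed budget = 9.
oats enters the basis when its profit ≥ yᵀa₃ = 1·1 + 9·4 = 37.

37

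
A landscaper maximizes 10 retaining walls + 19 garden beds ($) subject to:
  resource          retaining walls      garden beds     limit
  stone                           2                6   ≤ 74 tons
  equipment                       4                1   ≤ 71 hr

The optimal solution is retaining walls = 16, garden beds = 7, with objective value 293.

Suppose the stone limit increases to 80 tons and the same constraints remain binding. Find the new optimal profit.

311

At the optimum: stone uses 74 of 74 (binding); equipment uses 71 of 71 (binding).
The binding rows give the dual system: 2·y_stone + 4·y_equipment = 10 and 6·y_stone + 1·y_equipment = 19.
This yields shadow prices y_stone = 3, y_equipment = 1.
Δz = y_stone·Δb = 3 × (6) = 18, so new z* = 293 + 18 = 311.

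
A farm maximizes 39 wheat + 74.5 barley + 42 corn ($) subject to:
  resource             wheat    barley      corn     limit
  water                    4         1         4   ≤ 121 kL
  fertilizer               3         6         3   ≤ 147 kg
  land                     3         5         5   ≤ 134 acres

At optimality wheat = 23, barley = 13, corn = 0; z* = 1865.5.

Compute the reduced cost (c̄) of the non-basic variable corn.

-4

At the optimum: water uses 105 of 121 (slack = 16); fertilizer uses 147 of 147 (binding); land uses 134 of 134 (binding).
By complementary slackness, y = 0 for the non-binding constraint.
Dual feasibility on the basic columns requires 3·y_fertilizer + 3·y_land = 39, 6·y_fertilizer + 5·y_land = 74.5.
→ y_fertilizer = 9.5 and y_land = 3.5.
Reduced cost of corn: c₃ − yᵀa₃ = 42 − (9.5·3 + 3.5·5) = 42 − 46 = -4.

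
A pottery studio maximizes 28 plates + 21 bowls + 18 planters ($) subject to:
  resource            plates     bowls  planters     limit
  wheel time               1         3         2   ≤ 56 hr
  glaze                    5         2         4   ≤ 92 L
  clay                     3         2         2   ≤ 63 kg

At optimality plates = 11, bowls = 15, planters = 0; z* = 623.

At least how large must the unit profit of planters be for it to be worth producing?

20

At the optimum: wheel time uses 56 of 56 (binding); glaze uses 85 of 92 (slack = 7); clay uses 63 of 63 (binding).
Since glaze is not tight, its dual is 0.
From A_Bᵀ y = c: 1·y_wheel time + 3·y_clay = 28; 3·y_wheel time + 2·y_clay = 21.
This yields shadow prices y_wheel time = 1, y_clay = 9.
planters enters the basis when its profit ≥ yᵀa₃ = 1·2 + 9·2 = 20.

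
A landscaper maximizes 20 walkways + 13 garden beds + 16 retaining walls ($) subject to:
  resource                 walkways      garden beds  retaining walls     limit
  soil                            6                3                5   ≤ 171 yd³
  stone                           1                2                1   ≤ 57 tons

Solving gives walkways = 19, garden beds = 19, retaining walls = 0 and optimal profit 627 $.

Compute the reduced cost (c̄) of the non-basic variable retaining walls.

Check each constraint at x*: soil 171/171 (tight); stone 57/57 (tight).
The binding rows give the dual system: 6·y_soil + 1·y_stone = 20 and 3·y_soil + 2·y_stone = 13.
→ y_soil = 3 and y_stone = 2.
Reduced cost of retaining walls: c₃ − yᵀa₃ = 16 − (3·5 + 2·1) = 16 − 17 = -1.

-1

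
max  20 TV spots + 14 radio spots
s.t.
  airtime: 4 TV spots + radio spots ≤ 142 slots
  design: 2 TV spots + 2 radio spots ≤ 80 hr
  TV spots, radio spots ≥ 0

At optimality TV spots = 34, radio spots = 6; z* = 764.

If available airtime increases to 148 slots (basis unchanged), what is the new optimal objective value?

Both airtime and design are binding at x*.
From A_Bᵀ y = c: 4·y_airtime + 2·y_design = 20; 1·y_airtime + 2·y_design = 14.
→ y_airtime = 2 and y_design = 6.
Δz = y_airtime·Δb = 2 × (6) = 12, so new z* = 764 + 12 = 776.

776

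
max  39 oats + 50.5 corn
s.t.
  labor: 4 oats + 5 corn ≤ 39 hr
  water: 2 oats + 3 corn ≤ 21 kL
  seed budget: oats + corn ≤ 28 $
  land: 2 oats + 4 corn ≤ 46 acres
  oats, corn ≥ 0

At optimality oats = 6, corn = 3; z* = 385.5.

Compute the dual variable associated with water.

Binding: labor and water. Non-binding: seed budget (19 unused), land (22 unused).
By complementary slackness, y = 0 for the non-binding constraints.
The binding rows give the dual system: 4·y_labor + 2·y_water = 39 and 5·y_labor + 3·y_water = 50.5.
This yields shadow prices y_labor = 8, y_water = 3.5.
Shadow price of water = 3.5.

3.5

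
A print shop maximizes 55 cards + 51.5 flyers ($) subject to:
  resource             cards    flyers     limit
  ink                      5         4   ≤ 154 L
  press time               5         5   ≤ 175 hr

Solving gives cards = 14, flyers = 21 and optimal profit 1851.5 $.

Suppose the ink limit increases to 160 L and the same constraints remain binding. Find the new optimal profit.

Both ink and press time are binding at x*.
Dual feasibility on the basic columns requires 5·y_ink + 5·y_press time = 55, 4·y_ink + 5·y_press time = 51.5.
This yields shadow prices y_ink = 3.5, y_press time = 7.5.
Δz = y_ink·Δb = 3.5 × (6) = 21, so new z* = 1851.5 + 21 = 1872.5.

1872.5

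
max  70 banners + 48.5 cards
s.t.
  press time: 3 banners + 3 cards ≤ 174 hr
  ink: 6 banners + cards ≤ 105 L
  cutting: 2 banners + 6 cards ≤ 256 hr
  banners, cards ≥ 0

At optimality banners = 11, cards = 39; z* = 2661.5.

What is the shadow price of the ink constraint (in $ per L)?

Binding: ink and cutting. Non-binding: press time (24 unused).
Slack constraints have shadow price 0 (complementary slackness).
Dual feasibility on the basic columns requires 6·y_ink + 2·y_cutting = 70, 1·y_ink + 6·y_cutting = 48.5.
Solving: y_ink = 9.5, y_cutting = 6.5.
Shadow price of ink = 9.5.

9.5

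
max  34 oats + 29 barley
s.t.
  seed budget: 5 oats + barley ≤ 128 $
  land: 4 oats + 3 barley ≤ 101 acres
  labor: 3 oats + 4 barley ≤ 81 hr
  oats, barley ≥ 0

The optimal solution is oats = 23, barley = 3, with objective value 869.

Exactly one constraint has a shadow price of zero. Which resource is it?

seed budget: 118/128 (slack 10)
land: 101/101 (binding)
labor: 81/81 (binding)
By complementary slackness, a constraint with positive slack has shadow price 0 → seed budget.

seed budget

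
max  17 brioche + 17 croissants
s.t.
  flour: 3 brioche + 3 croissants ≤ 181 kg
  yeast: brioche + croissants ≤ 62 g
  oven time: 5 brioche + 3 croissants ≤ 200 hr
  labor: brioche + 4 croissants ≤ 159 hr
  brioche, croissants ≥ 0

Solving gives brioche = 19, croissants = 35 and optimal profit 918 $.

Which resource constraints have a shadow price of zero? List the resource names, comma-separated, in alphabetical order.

flour: 162/181 (slack 19)
yeast: 54/62 (slack 8)
oven time: 200/200 (binding)
labor: 159/159 (binding)
By complementary slackness, a constraint with positive slack has shadow price 0 → flour, yeast.

flour, yeast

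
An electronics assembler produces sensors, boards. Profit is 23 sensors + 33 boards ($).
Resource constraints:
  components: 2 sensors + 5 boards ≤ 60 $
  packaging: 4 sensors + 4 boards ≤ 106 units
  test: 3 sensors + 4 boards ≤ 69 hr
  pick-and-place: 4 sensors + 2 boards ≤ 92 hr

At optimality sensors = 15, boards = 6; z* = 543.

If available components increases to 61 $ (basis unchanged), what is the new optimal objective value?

544

Check each constraint at x*: components 60/60 (tight); packaging 84/106 (slack 22); test 69/69 (tight); pick-and-place 72/92 (slack 20).
By complementary slackness, y = 0 for the non-binding constraints.
From A_Bᵀ y = c: 2·y_components + 3·y_test = 23; 5·y_components + 4·y_test = 33.
Solving: y_components = 1, y_test = 7.
Δz = y_components·Δb = 1 × (1) = 1, so new z* = 543 + 1 = 544.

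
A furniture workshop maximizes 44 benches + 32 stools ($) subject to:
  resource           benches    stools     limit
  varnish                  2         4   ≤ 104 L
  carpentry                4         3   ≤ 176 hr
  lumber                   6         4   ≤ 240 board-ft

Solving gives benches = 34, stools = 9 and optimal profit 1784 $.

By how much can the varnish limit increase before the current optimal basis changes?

Binding constraints: varnish, lumber. The basis is B = [[2,4],[6,4]] with det -16.
Per unit increase in varnish, x* moves by d = (-0.25, 0.375).
The basis stays optimal until carpentry becomes binding; allowable increase = 104 L.

104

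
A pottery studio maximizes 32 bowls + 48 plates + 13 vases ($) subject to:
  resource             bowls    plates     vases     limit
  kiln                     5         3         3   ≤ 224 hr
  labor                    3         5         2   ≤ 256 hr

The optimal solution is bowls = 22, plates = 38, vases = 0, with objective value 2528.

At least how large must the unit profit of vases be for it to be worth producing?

21

At the optimum: kiln uses 224 of 224 (binding); labor uses 256 of 256 (binding).
Dual feasibility on the basic columns requires 5·y_kiln + 3·y_labor = 32, 3·y_kiln + 5·y_labor = 48.
→ y_kiln = 1 and y_labor = 9.
vases enters the basis when its profit ≥ yᵀa₃ = 1·3 + 9·2 = 21.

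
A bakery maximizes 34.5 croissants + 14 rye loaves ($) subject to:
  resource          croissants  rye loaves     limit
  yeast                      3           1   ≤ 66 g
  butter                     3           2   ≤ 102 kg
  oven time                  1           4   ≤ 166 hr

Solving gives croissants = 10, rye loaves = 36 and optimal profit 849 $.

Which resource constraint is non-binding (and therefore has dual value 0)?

yeast: 66/66 (binding)
butter: 102/102 (binding)
oven time: 154/166 (slack 12)
By complementary slackness, a constraint with positive slack has shadow price 0 → oven time.

oven time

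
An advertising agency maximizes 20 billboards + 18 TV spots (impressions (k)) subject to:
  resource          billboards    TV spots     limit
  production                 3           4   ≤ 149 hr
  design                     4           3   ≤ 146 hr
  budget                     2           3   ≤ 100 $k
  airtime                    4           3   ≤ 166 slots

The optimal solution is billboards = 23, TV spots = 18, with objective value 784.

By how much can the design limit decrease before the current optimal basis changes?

46

Binding constraints: design, budget. The basis is B = [[4,3],[2,3]] with det 6.
Per unit decrease in design, x* moves by d = (-0.5, 0.3333).
The basis stays optimal until billboards reaches 0; allowable decrease = 46 hr.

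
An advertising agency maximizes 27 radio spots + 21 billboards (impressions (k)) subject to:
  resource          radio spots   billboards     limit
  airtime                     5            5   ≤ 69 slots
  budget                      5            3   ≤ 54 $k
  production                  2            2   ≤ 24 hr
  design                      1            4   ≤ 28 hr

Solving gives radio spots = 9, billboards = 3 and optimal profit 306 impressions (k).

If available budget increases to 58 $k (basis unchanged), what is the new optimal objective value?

318

Check each constraint at x*: airtime 60/69 (slack 9); budget 54/54 (tight); production 24/24 (tight); design 21/28 (slack 7).
Slack constraints have shadow price 0 (complementary slackness).
Dual feasibility on the basic columns requires 5·y_budget + 2·y_production = 27, 3·y_budget + 2·y_production = 21.
Solving: y_budget = 3, y_production = 6.
Δz = y_budget·Δb = 3 × (4) = 12, so new z* = 306 + 12 = 318.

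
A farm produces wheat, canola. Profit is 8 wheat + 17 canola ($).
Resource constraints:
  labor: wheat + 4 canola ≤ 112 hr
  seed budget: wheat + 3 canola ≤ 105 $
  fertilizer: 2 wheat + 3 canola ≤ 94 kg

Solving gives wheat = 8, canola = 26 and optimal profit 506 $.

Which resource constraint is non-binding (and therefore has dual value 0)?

seed budget

labor: 112/112 (binding)
seed budget: 86/105 (slack 19)
fertilizer: 94/94 (binding)
By complementary slackness, a constraint with positive slack has shadow price 0 → seed budget.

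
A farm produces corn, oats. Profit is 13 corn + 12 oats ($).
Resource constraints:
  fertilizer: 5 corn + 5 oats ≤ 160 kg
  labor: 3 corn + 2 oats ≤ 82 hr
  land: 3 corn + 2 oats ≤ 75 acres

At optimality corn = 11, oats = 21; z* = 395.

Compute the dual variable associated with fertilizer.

2

Check each constraint at x*: fertilizer 160/160 (tight); labor 75/82 (slack 7); land 75/75 (tight).
Slack constraints have shadow price 0 (complementary slackness).
The binding rows give the dual system: 5·y_fertilizer + 3·y_land = 13 and 5·y_fertilizer + 2·y_land = 12.
Solving: y_fertilizer = 2, y_land = 1.
Shadow price of fertilizer = 2.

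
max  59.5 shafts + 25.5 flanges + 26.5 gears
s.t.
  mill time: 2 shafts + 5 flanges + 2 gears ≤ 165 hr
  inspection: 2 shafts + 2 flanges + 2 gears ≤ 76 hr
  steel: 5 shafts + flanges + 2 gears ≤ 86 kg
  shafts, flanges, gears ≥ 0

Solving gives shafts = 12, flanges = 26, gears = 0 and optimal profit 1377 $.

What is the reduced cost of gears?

Binding: inspection and steel. Non-binding: mill time (11 unused).
Slack constraints have shadow price 0 (complementary slackness).
From A_Bᵀ y = c: 2·y_inspection + 5·y_steel = 59.5; 2·y_inspection + 1·y_steel = 25.5.
This yields shadow prices y_inspection = 8.5, y_steel = 8.5.
Reduced cost of gears: c₃ − yᵀa₃ = 26.5 − (8.5·2 + 8.5·2) = 26.5 − 34 = -7.5.

-7.5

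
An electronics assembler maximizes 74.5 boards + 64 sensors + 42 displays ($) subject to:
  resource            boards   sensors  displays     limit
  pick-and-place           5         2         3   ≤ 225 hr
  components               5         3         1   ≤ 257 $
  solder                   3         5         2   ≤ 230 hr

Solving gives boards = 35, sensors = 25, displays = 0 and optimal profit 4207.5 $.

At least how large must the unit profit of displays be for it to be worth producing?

46.5

Check each constraint at x*: pick-and-place 225/225 (tight); components 250/257 (slack 7); solder 230/230 (tight).
By complementary slackness, y = 0 for the non-binding constraint.
Dual feasibility on the basic columns requires 5·y_pick-and-place + 3·y_solder = 74.5, 2·y_pick-and-place + 5·y_solder = 64.
→ y_pick-and-place = 9.5 and y_solder = 9.
displays enters the basis when its profit ≥ yᵀa₃ = 9.5·3 + 9·2 = 46.5.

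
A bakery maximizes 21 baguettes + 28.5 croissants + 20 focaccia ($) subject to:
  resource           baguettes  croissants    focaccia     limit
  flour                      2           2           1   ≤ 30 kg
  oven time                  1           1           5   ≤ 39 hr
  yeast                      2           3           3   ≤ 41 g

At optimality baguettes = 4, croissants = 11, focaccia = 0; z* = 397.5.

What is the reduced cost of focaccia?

Check each constraint at x*: flour 30/30 (tight); oven time 15/39 (slack 24); yeast 41/41 (tight).
By complementary slackness, y = 0 for the non-binding constraint.
From A_Bᵀ y = c: 2·y_flour + 2·y_yeast = 21; 2·y_flour + 3·y_yeast = 28.5.
→ y_flour = 3 and y_yeast = 7.5.
Reduced cost of focaccia: c₃ − yᵀa₃ = 20 − (3·1 + 7.5·3) = 20 − 25.5 = -5.5.

-5.5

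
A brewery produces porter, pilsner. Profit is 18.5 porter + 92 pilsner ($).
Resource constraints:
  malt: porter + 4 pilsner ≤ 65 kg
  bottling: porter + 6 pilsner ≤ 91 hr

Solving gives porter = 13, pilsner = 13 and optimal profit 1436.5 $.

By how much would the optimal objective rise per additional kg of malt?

9.5

At the optimum: malt uses 65 of 65 (binding); bottling uses 91 of 91 (binding).
Dual feasibility on the basic columns requires 1·y_malt + 1·y_bottling = 18.5, 4·y_malt + 6·y_bottling = 92.
Solving: y_malt = 9.5, y_bottling = 9.
Shadow price of malt = 9.5.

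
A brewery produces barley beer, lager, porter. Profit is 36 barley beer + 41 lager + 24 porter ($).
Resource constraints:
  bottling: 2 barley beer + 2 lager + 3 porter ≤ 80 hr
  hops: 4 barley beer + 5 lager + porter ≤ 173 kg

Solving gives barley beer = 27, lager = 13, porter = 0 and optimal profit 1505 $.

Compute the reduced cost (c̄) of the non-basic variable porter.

-5

Both bottling and hops are binding at x*.
From A_Bᵀ y = c: 2·y_bottling + 4·y_hops = 36; 2·y_bottling + 5·y_hops = 41.
Solving: y_bottling = 8, y_hops = 5.
Reduced cost of porter: c₃ − yᵀa₃ = 24 − (8·3 + 5·1) = 24 − 29 = -5.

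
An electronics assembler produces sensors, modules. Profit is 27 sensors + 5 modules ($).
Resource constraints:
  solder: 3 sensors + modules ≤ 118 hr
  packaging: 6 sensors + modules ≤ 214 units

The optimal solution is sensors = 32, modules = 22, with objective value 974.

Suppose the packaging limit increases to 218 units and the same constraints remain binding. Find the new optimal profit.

990

Both solder and packaging are binding at x*.
Dual feasibility on the basic columns requires 3·y_solder + 6·y_packaging = 27, 1·y_solder + 1·y_packaging = 5.
→ y_solder = 1 and y_packaging = 4.
Δz = y_packaging·Δb = 4 × (4) = 16, so new z* = 974 + 16 = 990.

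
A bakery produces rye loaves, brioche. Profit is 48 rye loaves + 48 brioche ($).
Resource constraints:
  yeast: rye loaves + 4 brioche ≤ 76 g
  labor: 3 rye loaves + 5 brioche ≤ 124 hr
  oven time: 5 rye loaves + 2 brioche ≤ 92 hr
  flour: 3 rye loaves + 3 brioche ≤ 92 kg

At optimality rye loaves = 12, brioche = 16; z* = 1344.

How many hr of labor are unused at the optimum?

labor used = 3·12 + 5·16 = 116; slack = 124 − 116 = 8.

8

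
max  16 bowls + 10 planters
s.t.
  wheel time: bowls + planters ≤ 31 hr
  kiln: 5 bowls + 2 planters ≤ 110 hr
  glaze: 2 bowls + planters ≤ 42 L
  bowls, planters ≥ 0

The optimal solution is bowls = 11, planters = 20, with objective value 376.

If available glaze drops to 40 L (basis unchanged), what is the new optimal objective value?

364

At the optimum: wheel time uses 31 of 31 (binding); kiln uses 95 of 110 (slack = 15); glaze uses 42 of 42 (binding).
Since kiln is not tight, its dual is 0.
From A_Bᵀ y = c: 1·y_wheel time + 2·y_glaze = 16; 1·y_wheel time + 1·y_glaze = 10.
Solving: y_wheel time = 4, y_glaze = 6.
Δz = y_glaze·Δb = 6 × (-2) = -12, so new z* = 376 − 12 = 364.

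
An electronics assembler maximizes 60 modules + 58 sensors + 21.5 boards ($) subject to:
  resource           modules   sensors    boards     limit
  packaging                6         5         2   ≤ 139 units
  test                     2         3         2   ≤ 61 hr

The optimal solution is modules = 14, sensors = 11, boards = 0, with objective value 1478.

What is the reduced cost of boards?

-6.5

At the optimum: packaging uses 139 of 139 (binding); test uses 61 of 61 (binding).
From A_Bᵀ y = c: 6·y_packaging + 2·y_test = 60; 5·y_packaging + 3·y_test = 58.
Solving: y_packaging = 8, y_test = 6.
Reduced cost of boards: c₃ − yᵀa₃ = 21.5 − (8·2 + 6·2) = 21.5 − 28 = -6.5.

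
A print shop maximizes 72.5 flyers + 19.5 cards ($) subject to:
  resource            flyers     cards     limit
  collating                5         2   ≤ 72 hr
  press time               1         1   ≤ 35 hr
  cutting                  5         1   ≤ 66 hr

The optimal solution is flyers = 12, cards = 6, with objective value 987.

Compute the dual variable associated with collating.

Check each constraint at x*: collating 72/72 (tight); press time 18/35 (slack 17); cutting 66/66 (tight).
Slack constraints have shadow price 0 (complementary slackness).
From A_Bᵀ y = c: 5·y_collating + 5·y_cutting = 72.5; 2·y_collating + 1·y_cutting = 19.5.
This yields shadow prices y_collating = 5, y_cutting = 9.5.
Shadow price of collating = 5.

5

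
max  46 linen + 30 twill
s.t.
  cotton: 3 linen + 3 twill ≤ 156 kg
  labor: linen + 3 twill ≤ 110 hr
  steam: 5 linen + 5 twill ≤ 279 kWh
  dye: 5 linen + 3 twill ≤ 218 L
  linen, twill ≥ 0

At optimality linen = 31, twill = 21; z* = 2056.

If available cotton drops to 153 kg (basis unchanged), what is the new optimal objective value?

2050

Check each constraint at x*: cotton 156/156 (tight); labor 94/110 (slack 16); steam 260/279 (slack 19); dye 218/218 (tight).
By complementary slackness, y = 0 for the non-binding constraints.
From A_Bᵀ y = c: 3·y_cotton + 5·y_dye = 46; 3·y_cotton + 3·y_dye = 30.
Solving: y_cotton = 2, y_dye = 8.
Δz = y_cotton·Δb = 2 × (-3) = -6, so new z* = 2056 − 6 = 2050.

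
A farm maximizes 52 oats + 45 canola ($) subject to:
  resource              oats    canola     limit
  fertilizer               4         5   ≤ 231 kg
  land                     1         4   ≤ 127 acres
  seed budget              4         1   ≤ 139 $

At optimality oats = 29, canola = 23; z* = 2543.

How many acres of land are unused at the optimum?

land used = 1·29 + 4·23 = 121; slack = 127 − 121 = 6.

6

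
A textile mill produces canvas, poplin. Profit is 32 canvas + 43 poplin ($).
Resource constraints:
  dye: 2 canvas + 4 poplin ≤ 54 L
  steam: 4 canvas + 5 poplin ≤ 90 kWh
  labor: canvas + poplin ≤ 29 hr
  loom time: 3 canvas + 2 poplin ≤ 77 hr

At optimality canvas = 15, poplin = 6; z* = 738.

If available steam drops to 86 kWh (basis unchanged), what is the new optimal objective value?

Check each constraint at x*: dye 54/54 (tight); steam 90/90 (tight); labor 21/29 (slack 8); loom time 57/77 (slack 20).
Since labor, loom time are not tight, their duals are 0.
From A_Bᵀ y = c: 2·y_dye + 4·y_steam = 32; 4·y_dye + 5·y_steam = 43.
This yields shadow prices y_dye = 2, y_steam = 7.
Δz = y_steam·Δb = 7 × (-4) = -28, so new z* = 738 − 28 = 710.

710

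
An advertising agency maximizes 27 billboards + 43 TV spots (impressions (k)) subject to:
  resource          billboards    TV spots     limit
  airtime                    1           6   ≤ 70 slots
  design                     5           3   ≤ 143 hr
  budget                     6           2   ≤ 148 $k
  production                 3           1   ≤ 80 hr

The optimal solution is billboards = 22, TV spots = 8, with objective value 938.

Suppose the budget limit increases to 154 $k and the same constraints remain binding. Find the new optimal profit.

At the optimum: airtime uses 70 of 70 (binding); design uses 134 of 143 (slack = 9); budget uses 148 of 148 (binding); production uses 74 of 80 (slack = 6).
Slack constraints have shadow price 0 (complementary slackness).
From A_Bᵀ y = c: 1·y_airtime + 6·y_budget = 27; 6·y_airtime + 2·y_budget = 43.
This yields shadow prices y_airtime = 6, y_budget = 3.5.
Δz = y_budget·Δb = 3.5 × (6) = 21, so new z* = 938 + 21 = 959.

959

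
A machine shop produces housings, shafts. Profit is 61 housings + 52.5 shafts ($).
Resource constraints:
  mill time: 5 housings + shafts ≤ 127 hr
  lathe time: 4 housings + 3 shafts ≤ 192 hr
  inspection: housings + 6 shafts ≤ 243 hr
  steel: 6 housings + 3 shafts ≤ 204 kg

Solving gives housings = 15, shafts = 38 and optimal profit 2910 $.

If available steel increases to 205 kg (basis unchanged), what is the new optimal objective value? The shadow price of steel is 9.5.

2919.5

Δb = 1, so new z* = 2910 + (9.5)·(1) = 2910 + 9.5 = 2919.5.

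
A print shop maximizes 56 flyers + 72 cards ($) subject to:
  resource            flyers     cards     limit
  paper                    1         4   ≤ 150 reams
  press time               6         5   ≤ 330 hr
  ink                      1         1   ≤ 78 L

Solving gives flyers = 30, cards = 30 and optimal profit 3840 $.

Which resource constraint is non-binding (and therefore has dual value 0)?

ink

paper: 150/150 (binding)
press time: 330/330 (binding)
ink: 60/78 (slack 18)
By complementary slackness, a constraint with positive slack has shadow price 0 → ink.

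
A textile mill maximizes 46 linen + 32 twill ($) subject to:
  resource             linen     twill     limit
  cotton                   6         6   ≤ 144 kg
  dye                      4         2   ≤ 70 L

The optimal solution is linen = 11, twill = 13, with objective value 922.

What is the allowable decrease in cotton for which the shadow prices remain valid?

39

Binding constraints: cotton, dye. The basis is B = [[6,6],[4,2]] with det -12.
Per unit decrease in cotton, x* moves by d = (0.1667, -0.3333).
The basis stays optimal until twill reaches 0; allowable decrease = 39 kg.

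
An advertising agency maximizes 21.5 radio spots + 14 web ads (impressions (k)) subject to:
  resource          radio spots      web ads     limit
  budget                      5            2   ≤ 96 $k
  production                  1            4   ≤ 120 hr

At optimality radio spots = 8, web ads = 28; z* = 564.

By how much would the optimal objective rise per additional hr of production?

1.5

At the optimum: budget uses 96 of 96 (binding); production uses 120 of 120 (binding).
The binding rows give the dual system: 5·y_budget + 1·y_production = 21.5 and 2·y_budget + 4·y_production = 14.
→ y_budget = 4 and y_production = 1.5.
Shadow price of production = 1.5.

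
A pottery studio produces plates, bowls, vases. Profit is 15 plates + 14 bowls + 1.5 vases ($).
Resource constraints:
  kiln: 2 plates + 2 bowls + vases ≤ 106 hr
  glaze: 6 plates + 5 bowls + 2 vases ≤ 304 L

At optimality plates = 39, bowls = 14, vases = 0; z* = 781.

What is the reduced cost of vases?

At the optimum: kiln uses 106 of 106 (binding); glaze uses 304 of 304 (binding).
From A_Bᵀ y = c: 2·y_kiln + 6·y_glaze = 15; 2·y_kiln + 5·y_glaze = 14.
Solving: y_kiln = 4.5, y_glaze = 1.
Reduced cost of vases: c₃ − yᵀa₃ = 1.5 − (4.5·1 + 1·2) = 1.5 − 6.5 = -5.

-5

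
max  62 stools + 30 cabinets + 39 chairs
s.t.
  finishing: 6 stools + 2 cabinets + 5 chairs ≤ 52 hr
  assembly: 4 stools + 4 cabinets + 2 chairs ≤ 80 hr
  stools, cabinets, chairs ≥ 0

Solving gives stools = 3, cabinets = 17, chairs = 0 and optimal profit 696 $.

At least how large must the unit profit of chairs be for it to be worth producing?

47

At the optimum: finishing uses 52 of 52 (binding); assembly uses 80 of 80 (binding).
From A_Bᵀ y = c: 6·y_finishing + 4·y_assembly = 62; 2·y_finishing + 4·y_assembly = 30.
Solving: y_finishing = 8, y_assembly = 3.5.
chairs enters the basis when its profit ≥ yᵀa₃ = 8·5 + 3.5·2 = 47.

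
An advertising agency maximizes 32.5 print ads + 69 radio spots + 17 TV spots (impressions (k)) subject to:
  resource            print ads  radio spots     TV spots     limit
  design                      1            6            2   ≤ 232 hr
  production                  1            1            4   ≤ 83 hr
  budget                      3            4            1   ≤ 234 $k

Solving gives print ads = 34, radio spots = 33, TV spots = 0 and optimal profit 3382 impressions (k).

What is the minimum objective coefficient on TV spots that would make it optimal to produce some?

At the optimum: design uses 232 of 232 (binding); production uses 67 of 83 (slack = 16); budget uses 234 of 234 (binding).
By complementary slackness, y = 0 for the non-binding constraint.
The binding rows give the dual system: 1·y_design + 3·y_budget = 32.5 and 6·y_design + 4·y_budget = 69.
→ y_design = 5.5 and y_budget = 9.
TV spots enters the basis when its profit ≥ yᵀa₃ = 5.5·2 + 9·1 = 20.

20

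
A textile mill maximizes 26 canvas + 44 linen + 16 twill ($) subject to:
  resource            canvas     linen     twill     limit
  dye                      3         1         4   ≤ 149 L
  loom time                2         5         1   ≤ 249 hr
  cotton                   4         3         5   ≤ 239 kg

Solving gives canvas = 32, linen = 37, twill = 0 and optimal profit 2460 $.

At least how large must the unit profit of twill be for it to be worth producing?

At the optimum: dye uses 133 of 149 (slack = 16); loom time uses 249 of 249 (binding); cotton uses 239 of 239 (binding).
Slack constraints have shadow price 0 (complementary slackness).
From A_Bᵀ y = c: 2·y_loom time + 4·y_cotton = 26; 5·y_loom time + 3·y_cotton = 44.
→ y_loom time = 7 and y_cotton = 3.
twill enters the basis when its profit ≥ yᵀa₃ = 7·1 + 3·5 = 22.

22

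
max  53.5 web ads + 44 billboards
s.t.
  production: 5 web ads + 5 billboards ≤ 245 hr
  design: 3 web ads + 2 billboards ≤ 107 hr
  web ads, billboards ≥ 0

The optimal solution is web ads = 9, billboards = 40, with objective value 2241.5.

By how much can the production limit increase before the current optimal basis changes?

22.5

Binding constraints: production, design. The basis is B = [[5,5],[3,2]] with det -5.
Per unit increase in production, x* moves by d = (-0.4, 0.6).
The basis stays optimal until web ads reaches 0; allowable increase = 22.5 hr.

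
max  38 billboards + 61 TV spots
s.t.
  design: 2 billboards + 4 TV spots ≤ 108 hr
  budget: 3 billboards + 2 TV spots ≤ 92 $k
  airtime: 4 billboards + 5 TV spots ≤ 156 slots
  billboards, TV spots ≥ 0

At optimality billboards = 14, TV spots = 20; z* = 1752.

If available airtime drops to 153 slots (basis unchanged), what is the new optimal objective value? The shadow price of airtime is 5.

1737

Δb = -3, so new z* = 1752 + (5)·(-3) = 1752 − 15 = 1737.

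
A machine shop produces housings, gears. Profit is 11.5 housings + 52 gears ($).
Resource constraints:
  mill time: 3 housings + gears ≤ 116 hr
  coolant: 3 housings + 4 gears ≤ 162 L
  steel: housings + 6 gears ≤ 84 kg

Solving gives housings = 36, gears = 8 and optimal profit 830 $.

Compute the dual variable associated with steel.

Binding: mill time and steel. Non-binding: coolant (22 unused).
By complementary slackness, y = 0 for the non-binding constraint.
From A_Bᵀ y = c: 3·y_mill time + 1·y_steel = 11.5; 1·y_mill time + 6·y_steel = 52.
This yields shadow prices y_mill time = 1, y_steel = 8.5.
Shadow price of steel = 8.5.

8.5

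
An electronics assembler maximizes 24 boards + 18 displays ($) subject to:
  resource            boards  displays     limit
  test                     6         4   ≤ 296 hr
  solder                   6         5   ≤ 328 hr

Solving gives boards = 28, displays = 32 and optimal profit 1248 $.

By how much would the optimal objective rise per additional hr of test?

Check each constraint at x*: test 296/296 (tight); solder 328/328 (tight).
The binding rows give the dual system: 6·y_test + 6·y_solder = 24 and 4·y_test + 5·y_solder = 18.
Solving: y_test = 2, y_solder = 2.
Shadow price of test = 2.

2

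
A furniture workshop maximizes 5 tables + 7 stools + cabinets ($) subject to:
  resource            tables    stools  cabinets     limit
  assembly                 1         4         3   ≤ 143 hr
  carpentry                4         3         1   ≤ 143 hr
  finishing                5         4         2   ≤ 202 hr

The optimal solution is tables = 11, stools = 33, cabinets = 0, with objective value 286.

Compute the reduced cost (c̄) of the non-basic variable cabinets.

-3

Check each constraint at x*: assembly 143/143 (tight); carpentry 143/143 (tight); finishing 187/202 (slack 15).
Since finishing is not tight, its dual is 0.
From A_Bᵀ y = c: 1·y_assembly + 4·y_carpentry = 5; 4·y_assembly + 3·y_carpentry = 7.
Solving: y_assembly = 1, y_carpentry = 1.
Reduced cost of cabinets: c₃ − yᵀa₃ = 1 − (1·3 + 1·1) = 1 − 4 = -3.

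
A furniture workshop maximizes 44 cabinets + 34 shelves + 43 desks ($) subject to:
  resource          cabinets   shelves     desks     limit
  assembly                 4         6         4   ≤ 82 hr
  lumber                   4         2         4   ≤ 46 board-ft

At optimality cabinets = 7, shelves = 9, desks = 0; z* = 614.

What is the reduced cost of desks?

At the optimum: assembly uses 82 of 82 (binding); lumber uses 46 of 46 (binding).
Dual feasibility on the basic columns requires 4·y_assembly + 4·y_lumber = 44, 6·y_assembly + 2·y_lumber = 34.
This yields shadow prices y_assembly = 3, y_lumber = 8.
Reduced cost of desks: c₃ − yᵀa₃ = 43 − (3·4 + 8·4) = 43 − 44 = -1.

-1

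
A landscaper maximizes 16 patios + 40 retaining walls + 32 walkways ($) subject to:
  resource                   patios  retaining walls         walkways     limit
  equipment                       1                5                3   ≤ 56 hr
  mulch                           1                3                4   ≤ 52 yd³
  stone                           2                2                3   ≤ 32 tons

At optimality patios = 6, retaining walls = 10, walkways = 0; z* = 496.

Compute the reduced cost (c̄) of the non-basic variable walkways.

Binding: equipment and stone. Non-binding: mulch (16 unused).
By complementary slackness, y = 0 for the non-binding constraint.
Dual feasibility on the basic columns requires 1·y_equipment + 2·y_stone = 16, 5·y_equipment + 2·y_stone = 40.
Solving: y_equipment = 6, y_stone = 5.
Reduced cost of walkways: c₃ − yᵀa₃ = 32 − (6·3 + 5·3) = 32 − 33 = -1.

-1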